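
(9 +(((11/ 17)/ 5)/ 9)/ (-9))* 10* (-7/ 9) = -867356/ 12393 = -69.99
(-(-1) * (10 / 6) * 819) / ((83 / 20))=27300 / 83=328.92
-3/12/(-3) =1/12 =0.08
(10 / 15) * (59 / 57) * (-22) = -2596 / 171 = -15.18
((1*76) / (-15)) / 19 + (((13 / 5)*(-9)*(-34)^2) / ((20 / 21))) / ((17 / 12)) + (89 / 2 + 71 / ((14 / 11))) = -10473278 / 525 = -19949.10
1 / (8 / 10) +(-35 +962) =928.25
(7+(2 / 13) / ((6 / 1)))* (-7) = -49.18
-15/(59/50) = -12.71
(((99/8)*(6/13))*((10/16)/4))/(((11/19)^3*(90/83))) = 1707891/402688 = 4.24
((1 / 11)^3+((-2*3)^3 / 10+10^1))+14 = 15977 / 6655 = 2.40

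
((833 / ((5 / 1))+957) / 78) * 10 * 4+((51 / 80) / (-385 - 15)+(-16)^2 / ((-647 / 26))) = 456952313117 / 807456000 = 565.92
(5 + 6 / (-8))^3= 4913 / 64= 76.77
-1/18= -0.06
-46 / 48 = -23 / 24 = -0.96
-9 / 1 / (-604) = 9 / 604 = 0.01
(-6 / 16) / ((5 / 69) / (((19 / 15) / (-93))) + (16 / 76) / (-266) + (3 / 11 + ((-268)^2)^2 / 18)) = -17261937 / 13192433779823728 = -0.00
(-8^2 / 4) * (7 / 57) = -112 / 57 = -1.96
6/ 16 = 0.38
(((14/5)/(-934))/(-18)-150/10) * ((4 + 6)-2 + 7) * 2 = -630443/1401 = -450.00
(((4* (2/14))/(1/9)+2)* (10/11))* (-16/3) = -8000/231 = -34.63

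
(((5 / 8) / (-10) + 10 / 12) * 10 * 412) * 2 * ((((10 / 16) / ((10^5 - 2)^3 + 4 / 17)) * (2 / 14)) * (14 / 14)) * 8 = 15725 / 3465811460469876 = 0.00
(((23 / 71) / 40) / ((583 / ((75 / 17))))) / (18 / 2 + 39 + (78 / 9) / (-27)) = 27945 / 21740928176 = 0.00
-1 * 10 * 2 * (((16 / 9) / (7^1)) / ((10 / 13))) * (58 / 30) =-12064 / 945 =-12.77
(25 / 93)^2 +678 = 5864647 / 8649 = 678.07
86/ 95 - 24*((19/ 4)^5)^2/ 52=-1747353297319301/ 647495680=-2698633.14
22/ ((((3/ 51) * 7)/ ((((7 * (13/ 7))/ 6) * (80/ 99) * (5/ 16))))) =5525/ 189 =29.23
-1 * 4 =-4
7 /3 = 2.33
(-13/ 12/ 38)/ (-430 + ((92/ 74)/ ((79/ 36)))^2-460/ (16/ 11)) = 111071077/ 2906163094194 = 0.00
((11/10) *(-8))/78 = -22/195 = -0.11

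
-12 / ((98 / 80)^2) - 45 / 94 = -1912845 / 225694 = -8.48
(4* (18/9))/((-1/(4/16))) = -2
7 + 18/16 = 65/8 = 8.12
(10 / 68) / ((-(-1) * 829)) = 5 / 28186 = 0.00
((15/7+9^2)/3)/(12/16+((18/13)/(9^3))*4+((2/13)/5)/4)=4085640/112819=36.21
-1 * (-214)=214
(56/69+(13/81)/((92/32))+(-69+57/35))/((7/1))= -4336394/456435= -9.50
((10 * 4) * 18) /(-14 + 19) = 144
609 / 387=1.57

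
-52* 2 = -104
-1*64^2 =-4096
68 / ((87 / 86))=5848 / 87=67.22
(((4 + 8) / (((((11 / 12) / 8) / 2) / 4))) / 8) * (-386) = -444672 / 11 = -40424.73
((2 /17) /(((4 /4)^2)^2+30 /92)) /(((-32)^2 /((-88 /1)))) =-253 /33184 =-0.01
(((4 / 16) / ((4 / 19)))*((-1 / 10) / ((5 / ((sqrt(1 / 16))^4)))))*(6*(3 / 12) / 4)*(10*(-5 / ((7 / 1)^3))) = 57 / 11239424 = 0.00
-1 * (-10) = 10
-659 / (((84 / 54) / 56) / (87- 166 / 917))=-1888738812 / 917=-2059693.36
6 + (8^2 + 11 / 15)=1061 / 15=70.73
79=79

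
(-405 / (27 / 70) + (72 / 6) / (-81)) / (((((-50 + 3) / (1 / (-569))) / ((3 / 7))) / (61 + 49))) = -3118940 / 1684809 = -1.85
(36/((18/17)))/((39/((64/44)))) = 544/429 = 1.27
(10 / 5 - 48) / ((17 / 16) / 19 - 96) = 13984 / 29167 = 0.48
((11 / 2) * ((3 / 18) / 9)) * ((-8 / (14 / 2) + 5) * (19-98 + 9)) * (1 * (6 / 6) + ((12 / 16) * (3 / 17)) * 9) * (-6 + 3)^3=221265 / 136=1626.95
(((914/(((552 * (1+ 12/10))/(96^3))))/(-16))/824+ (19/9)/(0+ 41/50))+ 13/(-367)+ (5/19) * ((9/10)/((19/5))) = -122059817936801/2547929304954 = -47.91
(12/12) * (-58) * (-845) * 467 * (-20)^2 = 9155068000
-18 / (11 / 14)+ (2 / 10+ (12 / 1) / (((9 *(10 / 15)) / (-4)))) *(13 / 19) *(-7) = 15099 / 1045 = 14.45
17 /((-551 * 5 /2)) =-34 /2755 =-0.01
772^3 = 460099648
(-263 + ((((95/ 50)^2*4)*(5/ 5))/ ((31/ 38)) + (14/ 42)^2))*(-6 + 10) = -6840752/ 6975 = -980.75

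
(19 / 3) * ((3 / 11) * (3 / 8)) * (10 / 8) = 285 / 352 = 0.81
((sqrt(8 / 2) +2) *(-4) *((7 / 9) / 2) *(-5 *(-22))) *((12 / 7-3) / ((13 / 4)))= 3520 / 13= 270.77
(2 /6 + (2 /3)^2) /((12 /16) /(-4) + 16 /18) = 112 /101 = 1.11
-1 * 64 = -64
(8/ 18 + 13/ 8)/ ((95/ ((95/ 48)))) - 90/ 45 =-6763/ 3456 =-1.96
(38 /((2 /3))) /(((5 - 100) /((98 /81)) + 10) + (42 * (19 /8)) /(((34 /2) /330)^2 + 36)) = -21900968754 /25262874685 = -0.87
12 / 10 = 6 / 5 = 1.20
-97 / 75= -1.29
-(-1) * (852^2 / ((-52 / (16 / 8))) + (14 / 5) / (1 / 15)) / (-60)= 60401 / 130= 464.62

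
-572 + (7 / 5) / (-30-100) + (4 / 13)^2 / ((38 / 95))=-4831491 / 8450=-571.77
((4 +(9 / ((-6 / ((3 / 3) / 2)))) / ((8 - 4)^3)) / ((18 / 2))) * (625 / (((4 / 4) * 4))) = 638125 / 9216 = 69.24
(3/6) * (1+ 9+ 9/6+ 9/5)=133/20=6.65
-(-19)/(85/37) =8.27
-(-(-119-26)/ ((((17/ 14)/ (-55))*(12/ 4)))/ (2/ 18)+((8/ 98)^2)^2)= 1930920090598/ 98001617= 19702.94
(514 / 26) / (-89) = -257 / 1157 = -0.22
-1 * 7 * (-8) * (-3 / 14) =-12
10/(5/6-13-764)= -60/4657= -0.01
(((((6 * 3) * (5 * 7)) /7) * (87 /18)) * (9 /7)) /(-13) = -43.02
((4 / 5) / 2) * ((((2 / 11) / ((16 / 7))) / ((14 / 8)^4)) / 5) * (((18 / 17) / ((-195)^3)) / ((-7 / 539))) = 128 / 17157196875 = 0.00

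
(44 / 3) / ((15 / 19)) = 836 / 45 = 18.58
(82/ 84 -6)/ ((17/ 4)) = -422/ 357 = -1.18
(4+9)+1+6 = 20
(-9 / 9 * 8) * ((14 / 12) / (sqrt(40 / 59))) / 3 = -7 * sqrt(590) / 45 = -3.78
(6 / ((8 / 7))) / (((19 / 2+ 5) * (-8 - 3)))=-21 / 638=-0.03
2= 2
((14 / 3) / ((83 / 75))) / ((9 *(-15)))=-70 / 2241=-0.03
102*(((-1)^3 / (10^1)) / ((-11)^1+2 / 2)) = 51 / 50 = 1.02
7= 7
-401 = -401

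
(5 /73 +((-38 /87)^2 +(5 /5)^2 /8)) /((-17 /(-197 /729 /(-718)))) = -334622821 /39332562939504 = -0.00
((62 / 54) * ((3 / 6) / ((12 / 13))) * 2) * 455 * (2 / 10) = 36673 / 324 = 113.19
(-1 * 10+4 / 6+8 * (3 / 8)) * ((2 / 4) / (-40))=19 / 240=0.08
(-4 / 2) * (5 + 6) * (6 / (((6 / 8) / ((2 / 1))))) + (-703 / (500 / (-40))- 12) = -307.76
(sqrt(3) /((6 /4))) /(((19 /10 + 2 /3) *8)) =5 *sqrt(3) /154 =0.06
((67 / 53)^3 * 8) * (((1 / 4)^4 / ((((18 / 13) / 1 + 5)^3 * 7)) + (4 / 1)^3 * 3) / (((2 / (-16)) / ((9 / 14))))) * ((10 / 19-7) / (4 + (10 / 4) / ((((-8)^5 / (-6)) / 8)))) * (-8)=-268290622385145471651840 / 1299657546211803331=-206431.78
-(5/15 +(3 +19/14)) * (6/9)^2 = -2.08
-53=-53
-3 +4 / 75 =-221 / 75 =-2.95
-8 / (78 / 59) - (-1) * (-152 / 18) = -1696 / 117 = -14.50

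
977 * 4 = 3908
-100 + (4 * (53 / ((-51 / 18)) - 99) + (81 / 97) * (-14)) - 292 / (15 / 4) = -660.38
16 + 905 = 921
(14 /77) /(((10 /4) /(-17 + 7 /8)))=-1.17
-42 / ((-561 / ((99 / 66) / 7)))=3 / 187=0.02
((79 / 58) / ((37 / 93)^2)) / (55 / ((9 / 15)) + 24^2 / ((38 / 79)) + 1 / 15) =194732235 / 29174200448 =0.01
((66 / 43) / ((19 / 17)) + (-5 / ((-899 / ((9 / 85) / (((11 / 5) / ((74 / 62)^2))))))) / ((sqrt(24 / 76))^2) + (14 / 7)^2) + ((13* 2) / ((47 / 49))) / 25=2003388084883963 / 310180580730350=6.46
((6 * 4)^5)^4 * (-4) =-16079954871362414694843285504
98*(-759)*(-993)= 73861326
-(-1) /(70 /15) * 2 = 3 /7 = 0.43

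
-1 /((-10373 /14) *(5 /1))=14 /51865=0.00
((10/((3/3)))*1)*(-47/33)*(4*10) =-18800/33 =-569.70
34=34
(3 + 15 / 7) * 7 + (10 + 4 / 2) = 48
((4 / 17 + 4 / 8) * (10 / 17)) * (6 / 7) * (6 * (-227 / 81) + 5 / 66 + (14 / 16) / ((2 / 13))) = -6564625 / 1602216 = -4.10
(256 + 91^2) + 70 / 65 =8538.08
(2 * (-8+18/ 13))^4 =875213056/ 28561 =30643.64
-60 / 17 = -3.53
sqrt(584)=2*sqrt(146)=24.17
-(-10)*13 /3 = 130 /3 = 43.33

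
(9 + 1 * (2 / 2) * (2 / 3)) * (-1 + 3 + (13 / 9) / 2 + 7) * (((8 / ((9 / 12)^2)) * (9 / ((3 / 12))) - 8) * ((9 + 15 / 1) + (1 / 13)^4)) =97404576500 / 85683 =1136801.66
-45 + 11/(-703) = -31646/703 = -45.02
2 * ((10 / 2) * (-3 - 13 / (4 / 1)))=-125 / 2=-62.50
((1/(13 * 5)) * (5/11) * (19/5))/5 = 19/3575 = 0.01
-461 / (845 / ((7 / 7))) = -461 / 845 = -0.55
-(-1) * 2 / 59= 2 / 59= 0.03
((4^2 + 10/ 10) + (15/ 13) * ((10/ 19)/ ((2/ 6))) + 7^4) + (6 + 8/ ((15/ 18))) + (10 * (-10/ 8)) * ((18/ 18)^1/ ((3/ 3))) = 2422.92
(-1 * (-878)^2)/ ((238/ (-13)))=5010746/ 119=42107.11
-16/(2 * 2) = -4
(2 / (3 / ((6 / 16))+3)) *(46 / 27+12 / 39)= 0.37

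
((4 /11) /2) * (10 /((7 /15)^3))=67500 /3773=17.89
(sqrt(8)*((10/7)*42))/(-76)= -30*sqrt(2)/19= -2.23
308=308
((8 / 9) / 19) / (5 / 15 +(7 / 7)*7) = 4 / 627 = 0.01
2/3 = 0.67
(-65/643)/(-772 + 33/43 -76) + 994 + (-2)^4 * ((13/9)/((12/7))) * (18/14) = 71071861907/70275399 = 1011.33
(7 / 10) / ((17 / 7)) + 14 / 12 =371 / 255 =1.45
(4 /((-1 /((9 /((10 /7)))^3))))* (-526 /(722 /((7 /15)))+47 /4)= -20598955209 /1805000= -11412.16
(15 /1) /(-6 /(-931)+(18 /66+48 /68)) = 174097 /11433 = 15.23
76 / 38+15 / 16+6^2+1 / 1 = 639 / 16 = 39.94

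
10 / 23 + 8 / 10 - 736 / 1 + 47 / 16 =-1346563 / 1840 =-731.83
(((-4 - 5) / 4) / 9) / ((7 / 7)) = -1 / 4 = -0.25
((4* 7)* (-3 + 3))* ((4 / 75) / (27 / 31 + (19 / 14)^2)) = 0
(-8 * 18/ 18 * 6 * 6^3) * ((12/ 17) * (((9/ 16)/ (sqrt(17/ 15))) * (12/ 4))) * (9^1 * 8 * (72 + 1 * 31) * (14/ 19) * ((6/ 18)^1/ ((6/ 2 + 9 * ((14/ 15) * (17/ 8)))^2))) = -322934169600 * sqrt(255)/ 106091611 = -48607.47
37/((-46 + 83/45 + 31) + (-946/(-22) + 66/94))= 78255/64606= 1.21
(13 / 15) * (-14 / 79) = -182 / 1185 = -0.15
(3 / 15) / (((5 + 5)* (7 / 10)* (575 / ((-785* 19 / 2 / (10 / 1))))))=-2983 / 80500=-0.04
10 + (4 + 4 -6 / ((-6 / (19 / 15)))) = 289 / 15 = 19.27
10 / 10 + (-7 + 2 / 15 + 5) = -13 / 15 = -0.87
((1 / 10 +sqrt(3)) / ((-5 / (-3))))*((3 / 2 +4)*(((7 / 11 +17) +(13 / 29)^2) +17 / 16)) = 335697 / 53824 +1678485*sqrt(3) / 26912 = 114.26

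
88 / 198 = 4 / 9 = 0.44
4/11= 0.36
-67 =-67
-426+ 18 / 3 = -420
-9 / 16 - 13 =-217 / 16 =-13.56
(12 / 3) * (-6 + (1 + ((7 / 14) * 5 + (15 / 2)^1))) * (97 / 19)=1940 / 19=102.11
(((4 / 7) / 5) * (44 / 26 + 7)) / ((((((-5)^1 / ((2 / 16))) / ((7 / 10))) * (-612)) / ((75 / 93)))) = 113 / 4932720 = 0.00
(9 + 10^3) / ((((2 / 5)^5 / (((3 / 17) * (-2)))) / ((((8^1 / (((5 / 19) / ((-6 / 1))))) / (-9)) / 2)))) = -11981875 / 34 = -352408.09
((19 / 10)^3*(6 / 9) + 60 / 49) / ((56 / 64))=852182 / 128625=6.63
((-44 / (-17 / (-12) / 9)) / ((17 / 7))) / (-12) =2772 / 289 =9.59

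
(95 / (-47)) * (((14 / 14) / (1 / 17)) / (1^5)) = -1615 / 47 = -34.36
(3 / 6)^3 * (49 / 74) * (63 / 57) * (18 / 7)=1323 / 5624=0.24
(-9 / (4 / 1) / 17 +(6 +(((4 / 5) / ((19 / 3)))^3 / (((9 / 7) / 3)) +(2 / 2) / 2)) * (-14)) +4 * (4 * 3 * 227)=629936152661 / 58301500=10804.80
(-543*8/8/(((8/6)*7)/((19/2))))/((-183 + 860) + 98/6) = -92853/116480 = -0.80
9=9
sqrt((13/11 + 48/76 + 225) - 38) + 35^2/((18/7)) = sqrt(8247558)/209 + 8575/18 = 490.13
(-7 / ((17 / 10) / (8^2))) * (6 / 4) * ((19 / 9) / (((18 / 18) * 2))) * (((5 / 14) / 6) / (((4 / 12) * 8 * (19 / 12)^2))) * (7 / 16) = -525 / 323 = -1.63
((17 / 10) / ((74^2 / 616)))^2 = 1713481 / 46854025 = 0.04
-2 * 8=-16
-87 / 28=-3.11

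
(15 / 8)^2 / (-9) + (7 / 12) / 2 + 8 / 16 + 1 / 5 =577 / 960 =0.60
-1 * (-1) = 1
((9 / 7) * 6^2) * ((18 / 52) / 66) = 243 / 1001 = 0.24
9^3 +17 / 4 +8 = 741.25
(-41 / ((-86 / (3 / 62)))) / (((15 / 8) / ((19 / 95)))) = 82 / 33325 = 0.00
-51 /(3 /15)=-255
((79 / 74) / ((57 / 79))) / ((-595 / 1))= -0.00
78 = 78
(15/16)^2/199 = 225/50944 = 0.00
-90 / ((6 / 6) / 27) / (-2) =1215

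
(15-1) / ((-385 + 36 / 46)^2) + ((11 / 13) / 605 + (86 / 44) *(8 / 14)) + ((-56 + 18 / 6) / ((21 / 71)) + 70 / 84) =-138548716175549 / 781706615690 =-177.24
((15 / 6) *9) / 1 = 45 / 2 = 22.50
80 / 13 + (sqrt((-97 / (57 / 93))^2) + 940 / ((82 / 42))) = 6540831 / 10127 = 645.88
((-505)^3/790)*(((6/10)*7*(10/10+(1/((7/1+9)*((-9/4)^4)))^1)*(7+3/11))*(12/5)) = -7589444438240/633501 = -11980161.73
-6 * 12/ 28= -18/ 7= -2.57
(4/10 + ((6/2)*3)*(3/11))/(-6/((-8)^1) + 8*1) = 628/1925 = 0.33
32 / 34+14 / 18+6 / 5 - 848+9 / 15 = -646028 / 765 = -844.48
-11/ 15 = -0.73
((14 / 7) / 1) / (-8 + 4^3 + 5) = 2 / 61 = 0.03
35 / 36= 0.97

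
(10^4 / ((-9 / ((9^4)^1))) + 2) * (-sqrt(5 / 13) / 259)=7289998 * sqrt(65) / 3367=17455.85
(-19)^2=361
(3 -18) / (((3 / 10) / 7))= -350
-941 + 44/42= -19739/21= -939.95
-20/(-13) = 20/13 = 1.54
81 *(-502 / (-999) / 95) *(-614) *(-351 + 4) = 320865348 / 3515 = 91284.59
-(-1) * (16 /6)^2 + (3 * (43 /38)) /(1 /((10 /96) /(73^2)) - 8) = 621994669 /87467184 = 7.11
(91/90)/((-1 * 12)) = -91/1080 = -0.08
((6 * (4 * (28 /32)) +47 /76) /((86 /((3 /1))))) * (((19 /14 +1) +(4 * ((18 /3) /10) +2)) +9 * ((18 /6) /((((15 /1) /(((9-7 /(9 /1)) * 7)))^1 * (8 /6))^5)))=13420996174753799 /3335320800000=4023.90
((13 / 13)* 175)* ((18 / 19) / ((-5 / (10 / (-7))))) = 900 / 19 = 47.37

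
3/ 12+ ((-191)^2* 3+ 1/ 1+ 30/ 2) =109459.25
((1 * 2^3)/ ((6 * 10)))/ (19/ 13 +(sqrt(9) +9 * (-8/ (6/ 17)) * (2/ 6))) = -13/ 6195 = -0.00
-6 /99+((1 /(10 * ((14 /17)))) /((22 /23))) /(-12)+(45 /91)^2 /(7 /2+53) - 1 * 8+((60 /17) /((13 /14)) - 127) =-3675148651411 /27997729760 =-131.27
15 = 15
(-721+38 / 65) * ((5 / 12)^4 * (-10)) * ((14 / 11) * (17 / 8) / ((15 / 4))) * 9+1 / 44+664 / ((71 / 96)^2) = 726182406481 / 276811392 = 2623.38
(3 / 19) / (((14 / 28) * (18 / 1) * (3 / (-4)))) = -4 / 171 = -0.02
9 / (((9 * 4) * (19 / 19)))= 1 / 4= 0.25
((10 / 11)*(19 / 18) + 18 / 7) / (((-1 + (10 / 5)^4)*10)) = 2447 / 103950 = 0.02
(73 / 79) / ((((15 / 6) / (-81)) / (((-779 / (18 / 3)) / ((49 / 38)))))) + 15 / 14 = 116732559 / 38710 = 3015.57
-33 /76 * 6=-99 /38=-2.61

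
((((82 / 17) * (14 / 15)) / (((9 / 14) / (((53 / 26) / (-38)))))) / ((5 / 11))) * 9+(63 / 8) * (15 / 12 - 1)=-55119533 / 10077600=-5.47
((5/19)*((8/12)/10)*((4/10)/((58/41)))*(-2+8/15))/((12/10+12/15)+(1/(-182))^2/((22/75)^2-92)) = -15447325461568/4246301240773425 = -0.00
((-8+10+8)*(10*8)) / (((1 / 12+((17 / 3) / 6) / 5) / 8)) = 1152000 / 49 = 23510.20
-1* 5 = -5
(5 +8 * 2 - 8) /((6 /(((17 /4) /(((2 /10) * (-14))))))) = -1105 /336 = -3.29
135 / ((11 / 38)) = 5130 / 11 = 466.36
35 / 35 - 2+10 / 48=-19 / 24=-0.79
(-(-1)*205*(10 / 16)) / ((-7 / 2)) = -1025 / 28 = -36.61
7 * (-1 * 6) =-42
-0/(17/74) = 0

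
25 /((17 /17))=25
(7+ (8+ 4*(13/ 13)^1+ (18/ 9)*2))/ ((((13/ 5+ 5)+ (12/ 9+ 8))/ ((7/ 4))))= 2415/ 1016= 2.38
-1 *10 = -10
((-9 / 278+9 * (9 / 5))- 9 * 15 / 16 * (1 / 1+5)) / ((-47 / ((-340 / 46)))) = -3256911 / 601036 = -5.42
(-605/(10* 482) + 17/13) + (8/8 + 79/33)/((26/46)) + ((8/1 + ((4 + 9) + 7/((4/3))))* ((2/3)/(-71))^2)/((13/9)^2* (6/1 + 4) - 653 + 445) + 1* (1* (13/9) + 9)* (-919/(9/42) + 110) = -43393127696697731/994418974692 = -43636.67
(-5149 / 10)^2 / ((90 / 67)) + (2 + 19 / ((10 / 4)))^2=1777146907 / 9000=197460.77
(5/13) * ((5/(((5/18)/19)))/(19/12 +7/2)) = 20520/793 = 25.88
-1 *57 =-57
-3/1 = -3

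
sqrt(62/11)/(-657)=-sqrt(682)/7227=-0.00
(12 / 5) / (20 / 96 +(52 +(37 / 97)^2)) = 0.05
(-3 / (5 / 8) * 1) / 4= -6 / 5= -1.20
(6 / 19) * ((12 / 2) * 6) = 216 / 19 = 11.37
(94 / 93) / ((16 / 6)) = 47 / 124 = 0.38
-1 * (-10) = 10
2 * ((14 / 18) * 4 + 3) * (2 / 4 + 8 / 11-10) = -107.22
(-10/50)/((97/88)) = -88/485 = -0.18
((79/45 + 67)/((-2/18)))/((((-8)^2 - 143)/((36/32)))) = 13923/1580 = 8.81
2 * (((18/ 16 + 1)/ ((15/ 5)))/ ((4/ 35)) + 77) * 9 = 23961/ 16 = 1497.56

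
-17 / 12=-1.42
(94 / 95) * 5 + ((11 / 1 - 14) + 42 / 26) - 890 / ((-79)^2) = 5272250 / 1541527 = 3.42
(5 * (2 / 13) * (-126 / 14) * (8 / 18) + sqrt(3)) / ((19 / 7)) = -280 / 247 + 7 * sqrt(3) / 19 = -0.50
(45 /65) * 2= 18 /13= 1.38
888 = 888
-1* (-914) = 914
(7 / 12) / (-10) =-0.06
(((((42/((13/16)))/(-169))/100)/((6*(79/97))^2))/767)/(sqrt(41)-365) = 65863*sqrt(41)/52524620758989600 + 4807999/10504924151797920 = 0.00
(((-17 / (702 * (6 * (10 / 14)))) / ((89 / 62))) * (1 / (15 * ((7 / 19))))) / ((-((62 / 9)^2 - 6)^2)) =270351 / 652326087400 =0.00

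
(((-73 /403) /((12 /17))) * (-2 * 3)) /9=1241 /7254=0.17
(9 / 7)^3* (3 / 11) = 2187 / 3773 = 0.58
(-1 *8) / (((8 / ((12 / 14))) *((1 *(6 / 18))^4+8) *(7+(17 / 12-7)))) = -5832 / 77231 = -0.08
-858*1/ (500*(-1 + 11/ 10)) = -429/ 25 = -17.16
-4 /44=-1 /11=-0.09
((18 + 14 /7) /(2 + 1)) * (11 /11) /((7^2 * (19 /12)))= 80 /931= 0.09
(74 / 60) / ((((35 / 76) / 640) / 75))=899840 / 7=128548.57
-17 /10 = -1.70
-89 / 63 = -1.41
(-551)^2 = 303601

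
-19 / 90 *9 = -19 / 10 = -1.90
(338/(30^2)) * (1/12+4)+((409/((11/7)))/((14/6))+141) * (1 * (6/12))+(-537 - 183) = -35176309/59400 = -592.19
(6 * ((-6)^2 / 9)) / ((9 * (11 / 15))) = 40 / 11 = 3.64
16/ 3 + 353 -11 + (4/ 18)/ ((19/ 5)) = 59404/ 171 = 347.39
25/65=5/13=0.38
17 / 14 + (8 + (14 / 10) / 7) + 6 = 1079 / 70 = 15.41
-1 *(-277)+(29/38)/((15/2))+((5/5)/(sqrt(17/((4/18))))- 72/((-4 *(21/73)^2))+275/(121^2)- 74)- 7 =413.75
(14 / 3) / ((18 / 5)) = 35 / 27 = 1.30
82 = 82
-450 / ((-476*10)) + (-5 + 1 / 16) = -9221 / 1904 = -4.84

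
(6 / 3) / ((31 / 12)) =24 / 31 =0.77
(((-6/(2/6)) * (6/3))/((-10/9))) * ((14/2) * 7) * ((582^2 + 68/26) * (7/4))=61170470109/65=941084155.52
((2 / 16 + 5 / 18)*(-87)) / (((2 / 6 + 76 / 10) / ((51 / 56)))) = -12615 / 3136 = -4.02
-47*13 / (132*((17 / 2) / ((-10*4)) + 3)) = -12220 / 7359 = -1.66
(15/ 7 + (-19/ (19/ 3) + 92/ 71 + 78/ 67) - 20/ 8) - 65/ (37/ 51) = -90.49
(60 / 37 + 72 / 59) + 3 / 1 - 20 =-30907 / 2183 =-14.16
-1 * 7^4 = -2401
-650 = -650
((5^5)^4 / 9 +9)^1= 95367431640706 / 9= 10596381293411.78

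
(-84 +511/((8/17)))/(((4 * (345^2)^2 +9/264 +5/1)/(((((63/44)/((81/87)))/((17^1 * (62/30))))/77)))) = 1162175/115633144394832284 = 0.00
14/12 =7/6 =1.17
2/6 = 1/3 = 0.33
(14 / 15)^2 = 196 / 225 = 0.87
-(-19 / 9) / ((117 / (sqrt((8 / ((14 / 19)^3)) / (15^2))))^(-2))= 117383175 / 361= 325161.15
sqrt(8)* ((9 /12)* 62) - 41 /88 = -41 /88+93* sqrt(2) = 131.06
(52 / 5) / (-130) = -2 / 25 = -0.08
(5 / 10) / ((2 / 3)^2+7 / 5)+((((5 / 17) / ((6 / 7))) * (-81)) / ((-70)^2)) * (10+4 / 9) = 41847 / 197540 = 0.21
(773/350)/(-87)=-773/30450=-0.03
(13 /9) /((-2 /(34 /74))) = -221 /666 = -0.33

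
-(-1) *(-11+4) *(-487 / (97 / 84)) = 286356 / 97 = 2952.12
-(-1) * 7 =7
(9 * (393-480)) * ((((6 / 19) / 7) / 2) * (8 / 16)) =-8.83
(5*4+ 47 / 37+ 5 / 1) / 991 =972 / 36667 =0.03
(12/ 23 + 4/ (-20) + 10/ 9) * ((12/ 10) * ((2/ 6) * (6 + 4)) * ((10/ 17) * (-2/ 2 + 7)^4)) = 1708416/ 391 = 4369.35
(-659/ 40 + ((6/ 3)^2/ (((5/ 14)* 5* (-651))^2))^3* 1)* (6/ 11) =-20818678266254443326607/ 2316696620422851562500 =-8.99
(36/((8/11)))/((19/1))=99/38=2.61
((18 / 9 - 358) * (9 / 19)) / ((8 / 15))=-12015 / 38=-316.18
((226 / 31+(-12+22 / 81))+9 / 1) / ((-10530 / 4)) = -4582 / 2644083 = -0.00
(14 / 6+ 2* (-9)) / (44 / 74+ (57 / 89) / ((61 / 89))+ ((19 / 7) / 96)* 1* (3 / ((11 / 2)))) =-130689328 / 12883545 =-10.14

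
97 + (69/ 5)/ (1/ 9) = 1106/ 5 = 221.20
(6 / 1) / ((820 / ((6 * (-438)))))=-3942 / 205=-19.23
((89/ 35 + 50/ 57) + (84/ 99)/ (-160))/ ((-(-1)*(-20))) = -199831/ 1170400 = -0.17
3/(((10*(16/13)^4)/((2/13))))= 6591/327680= 0.02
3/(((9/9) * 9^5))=1/19683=0.00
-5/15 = -1/3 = -0.33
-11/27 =-0.41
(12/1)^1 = 12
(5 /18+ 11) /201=203 /3618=0.06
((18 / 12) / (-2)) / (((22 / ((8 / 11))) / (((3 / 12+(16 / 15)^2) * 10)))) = -1249 / 3630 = -0.34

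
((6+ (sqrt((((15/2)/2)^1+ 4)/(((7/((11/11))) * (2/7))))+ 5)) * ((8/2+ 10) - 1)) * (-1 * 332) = -47476 - 1079 * sqrt(62) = -55972.05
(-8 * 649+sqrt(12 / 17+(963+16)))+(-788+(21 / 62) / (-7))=-370763 / 62+sqrt(283135) / 17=-5948.75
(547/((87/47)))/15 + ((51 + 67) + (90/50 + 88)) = 227.50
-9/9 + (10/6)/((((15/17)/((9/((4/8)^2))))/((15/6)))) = 169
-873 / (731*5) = -873 / 3655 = -0.24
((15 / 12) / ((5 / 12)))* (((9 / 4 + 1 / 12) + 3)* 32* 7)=3584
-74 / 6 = -12.33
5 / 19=0.26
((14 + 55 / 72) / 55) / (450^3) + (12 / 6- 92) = -32476949998937 / 360855000000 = -90.00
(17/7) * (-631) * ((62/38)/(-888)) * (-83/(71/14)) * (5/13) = -138002855/7786428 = -17.72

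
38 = 38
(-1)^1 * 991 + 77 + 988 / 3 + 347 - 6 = -731 / 3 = -243.67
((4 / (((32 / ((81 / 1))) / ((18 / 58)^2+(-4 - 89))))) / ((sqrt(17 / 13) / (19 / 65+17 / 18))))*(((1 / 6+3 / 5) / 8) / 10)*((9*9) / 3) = -3097429389*sqrt(221) / 174928000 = -263.23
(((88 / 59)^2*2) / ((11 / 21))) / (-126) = -0.07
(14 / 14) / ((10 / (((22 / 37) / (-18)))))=-11 / 3330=-0.00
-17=-17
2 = 2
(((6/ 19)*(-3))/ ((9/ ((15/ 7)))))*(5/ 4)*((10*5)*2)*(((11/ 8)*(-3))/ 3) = 20625/ 532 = 38.77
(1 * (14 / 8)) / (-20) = -0.09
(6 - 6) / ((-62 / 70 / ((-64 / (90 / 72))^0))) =0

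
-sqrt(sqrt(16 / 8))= -2^(1 / 4)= -1.19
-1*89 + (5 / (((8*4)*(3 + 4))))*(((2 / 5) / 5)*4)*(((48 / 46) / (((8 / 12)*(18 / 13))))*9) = -143173 / 1610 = -88.93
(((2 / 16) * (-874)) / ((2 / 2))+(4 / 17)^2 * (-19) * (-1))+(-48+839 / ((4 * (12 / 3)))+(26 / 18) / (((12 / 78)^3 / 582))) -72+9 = 3200288749 / 13872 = 230701.32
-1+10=9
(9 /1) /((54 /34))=17 /3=5.67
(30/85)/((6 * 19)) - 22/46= -3530/7429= -0.48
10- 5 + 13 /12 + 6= 145 /12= 12.08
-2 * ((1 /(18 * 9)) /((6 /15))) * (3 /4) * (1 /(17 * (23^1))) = -5 /84456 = -0.00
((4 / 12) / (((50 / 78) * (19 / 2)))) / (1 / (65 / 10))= 169 / 475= 0.36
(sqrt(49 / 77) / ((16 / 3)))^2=63 / 2816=0.02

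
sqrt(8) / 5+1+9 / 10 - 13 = -111 / 10+2 * sqrt(2) / 5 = -10.53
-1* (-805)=805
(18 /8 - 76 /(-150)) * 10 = 827 /30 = 27.57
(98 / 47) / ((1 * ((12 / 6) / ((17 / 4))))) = 833 / 188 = 4.43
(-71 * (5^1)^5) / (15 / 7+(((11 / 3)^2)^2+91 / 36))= -503212500 / 420541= -1196.58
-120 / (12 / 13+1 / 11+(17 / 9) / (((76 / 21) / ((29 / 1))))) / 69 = -0.11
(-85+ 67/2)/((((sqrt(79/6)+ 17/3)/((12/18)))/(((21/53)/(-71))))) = 73542/1283183-2163 * sqrt(474)/1283183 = 0.02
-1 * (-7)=7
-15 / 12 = -5 / 4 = -1.25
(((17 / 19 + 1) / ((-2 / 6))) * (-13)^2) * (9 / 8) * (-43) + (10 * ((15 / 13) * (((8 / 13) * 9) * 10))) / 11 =3286876779 / 70642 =46528.65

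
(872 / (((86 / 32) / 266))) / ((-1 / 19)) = -1639846.70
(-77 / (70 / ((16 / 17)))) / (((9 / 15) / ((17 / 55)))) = -8 / 15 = -0.53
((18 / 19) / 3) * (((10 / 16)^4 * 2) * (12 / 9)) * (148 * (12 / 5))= 13875 / 304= 45.64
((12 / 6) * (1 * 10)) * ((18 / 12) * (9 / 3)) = 90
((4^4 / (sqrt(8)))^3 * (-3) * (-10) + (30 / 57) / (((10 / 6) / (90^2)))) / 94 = 236661.85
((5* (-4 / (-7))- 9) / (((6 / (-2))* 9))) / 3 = 43 / 567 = 0.08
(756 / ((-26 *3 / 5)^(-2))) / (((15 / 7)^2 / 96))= 2404007424 / 625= 3846411.88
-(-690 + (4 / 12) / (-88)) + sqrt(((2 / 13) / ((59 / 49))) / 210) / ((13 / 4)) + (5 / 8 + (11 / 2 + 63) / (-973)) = 4*sqrt(80535) / 149565 + 88692557 / 128436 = 690.57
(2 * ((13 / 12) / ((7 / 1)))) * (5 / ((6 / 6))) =65 / 42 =1.55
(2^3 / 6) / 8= 1 / 6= 0.17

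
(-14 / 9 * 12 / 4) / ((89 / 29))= -406 / 267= -1.52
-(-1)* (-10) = -10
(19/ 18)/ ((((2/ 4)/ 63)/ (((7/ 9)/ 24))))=931/ 216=4.31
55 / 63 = 0.87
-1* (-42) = 42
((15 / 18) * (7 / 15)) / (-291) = -7 / 5238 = -0.00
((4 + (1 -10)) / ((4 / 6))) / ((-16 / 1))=15 / 32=0.47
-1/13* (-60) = 60/13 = 4.62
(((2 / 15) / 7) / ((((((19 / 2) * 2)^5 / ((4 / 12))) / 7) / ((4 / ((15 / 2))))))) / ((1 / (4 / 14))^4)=256 / 4012951746825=0.00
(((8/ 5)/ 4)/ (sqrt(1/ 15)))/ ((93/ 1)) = 2 * sqrt(15)/ 465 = 0.02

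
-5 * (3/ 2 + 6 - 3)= -45/ 2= -22.50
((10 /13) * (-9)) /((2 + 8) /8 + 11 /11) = -40 /13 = -3.08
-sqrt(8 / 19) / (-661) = 2 * sqrt(38) / 12559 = 0.00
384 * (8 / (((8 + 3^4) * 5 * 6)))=512 / 445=1.15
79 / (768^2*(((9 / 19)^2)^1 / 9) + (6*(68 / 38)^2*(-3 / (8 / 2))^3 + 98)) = 228152 / 42726943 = 0.01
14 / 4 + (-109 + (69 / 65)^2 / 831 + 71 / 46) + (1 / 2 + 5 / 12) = -33282434663 / 323009700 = -103.04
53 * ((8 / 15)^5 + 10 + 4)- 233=388258579 / 759375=511.29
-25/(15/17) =-85/3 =-28.33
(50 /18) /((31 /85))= 2125 /279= 7.62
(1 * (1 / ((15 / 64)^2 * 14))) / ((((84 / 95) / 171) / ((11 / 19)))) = 107008 / 735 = 145.59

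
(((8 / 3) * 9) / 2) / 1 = 12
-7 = -7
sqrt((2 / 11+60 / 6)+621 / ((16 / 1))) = 7.00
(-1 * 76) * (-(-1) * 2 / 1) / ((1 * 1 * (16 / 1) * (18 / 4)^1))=-19 / 9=-2.11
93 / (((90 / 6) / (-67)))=-2077 / 5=-415.40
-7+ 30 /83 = -551 /83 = -6.64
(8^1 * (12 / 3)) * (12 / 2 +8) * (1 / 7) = 64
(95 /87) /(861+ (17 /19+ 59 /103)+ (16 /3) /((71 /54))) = 2639993 /2094975573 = 0.00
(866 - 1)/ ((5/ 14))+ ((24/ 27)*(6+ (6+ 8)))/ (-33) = 719174/ 297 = 2421.46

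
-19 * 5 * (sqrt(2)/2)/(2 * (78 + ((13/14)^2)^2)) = -48020 * sqrt(2)/159211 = -0.43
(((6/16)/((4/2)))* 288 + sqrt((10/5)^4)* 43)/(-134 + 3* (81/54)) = -452/259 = -1.75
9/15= 3/5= 0.60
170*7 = 1190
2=2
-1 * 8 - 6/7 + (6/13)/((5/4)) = -3862/455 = -8.49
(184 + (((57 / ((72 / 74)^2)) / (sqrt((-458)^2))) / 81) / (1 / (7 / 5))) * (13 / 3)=191677345561 / 240395040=797.34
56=56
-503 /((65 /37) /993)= -18480723 /65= -284318.82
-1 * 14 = -14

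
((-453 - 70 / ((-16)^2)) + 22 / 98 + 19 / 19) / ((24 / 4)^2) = -2835251 / 225792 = -12.56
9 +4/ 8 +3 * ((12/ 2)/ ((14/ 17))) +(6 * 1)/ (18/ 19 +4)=21431/ 658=32.57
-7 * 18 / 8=-63 / 4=-15.75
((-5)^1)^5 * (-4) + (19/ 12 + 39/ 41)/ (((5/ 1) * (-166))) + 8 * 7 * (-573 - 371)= -16483044287/ 408360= -40364.00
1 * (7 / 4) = 7 / 4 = 1.75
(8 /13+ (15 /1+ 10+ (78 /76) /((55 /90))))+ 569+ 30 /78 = 124706 /209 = 596.68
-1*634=-634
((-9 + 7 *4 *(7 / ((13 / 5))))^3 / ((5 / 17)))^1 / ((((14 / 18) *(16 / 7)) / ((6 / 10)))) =335702.85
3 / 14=0.21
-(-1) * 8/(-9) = -8/9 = -0.89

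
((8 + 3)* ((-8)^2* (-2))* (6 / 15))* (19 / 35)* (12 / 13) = -642048 / 2275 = -282.22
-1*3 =-3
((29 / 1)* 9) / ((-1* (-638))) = 9 / 22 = 0.41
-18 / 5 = -3.60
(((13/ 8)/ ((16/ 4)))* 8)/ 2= 13/ 8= 1.62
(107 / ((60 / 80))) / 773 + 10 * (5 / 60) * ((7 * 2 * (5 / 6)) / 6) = 150683 / 83484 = 1.80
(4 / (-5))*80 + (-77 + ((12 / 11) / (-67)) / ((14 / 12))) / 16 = -5680131 / 82544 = -68.81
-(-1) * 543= 543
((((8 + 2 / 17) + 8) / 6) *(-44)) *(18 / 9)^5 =-192896 / 51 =-3782.27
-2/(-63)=2/63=0.03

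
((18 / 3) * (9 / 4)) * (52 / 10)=351 / 5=70.20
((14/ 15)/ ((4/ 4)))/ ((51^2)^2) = 0.00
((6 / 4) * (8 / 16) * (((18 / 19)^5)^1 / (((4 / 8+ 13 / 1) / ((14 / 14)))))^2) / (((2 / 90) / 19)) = 661197634560 / 322687697779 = 2.05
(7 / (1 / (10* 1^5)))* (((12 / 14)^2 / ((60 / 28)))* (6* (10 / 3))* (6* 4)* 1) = 11520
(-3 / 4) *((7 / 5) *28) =-147 / 5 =-29.40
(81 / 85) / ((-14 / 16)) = -648 / 595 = -1.09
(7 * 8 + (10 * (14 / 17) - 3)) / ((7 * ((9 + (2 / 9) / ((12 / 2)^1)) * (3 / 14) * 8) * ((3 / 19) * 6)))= 19779 / 33184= 0.60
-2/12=-1/6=-0.17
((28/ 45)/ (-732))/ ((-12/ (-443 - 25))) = -91/ 2745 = -0.03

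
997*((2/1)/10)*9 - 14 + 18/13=115829/65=1781.98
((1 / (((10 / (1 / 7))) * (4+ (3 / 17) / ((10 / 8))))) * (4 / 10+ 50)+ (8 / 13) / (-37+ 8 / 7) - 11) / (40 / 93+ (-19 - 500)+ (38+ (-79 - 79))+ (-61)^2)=-2895636933 / 823144219040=-0.00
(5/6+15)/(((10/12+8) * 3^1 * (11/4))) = 380/1749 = 0.22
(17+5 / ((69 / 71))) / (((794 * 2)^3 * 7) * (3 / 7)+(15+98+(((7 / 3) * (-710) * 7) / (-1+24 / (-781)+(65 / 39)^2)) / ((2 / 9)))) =3752768 / 2035865704523019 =0.00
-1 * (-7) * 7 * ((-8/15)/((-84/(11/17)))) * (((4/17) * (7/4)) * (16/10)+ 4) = 6776/7225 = 0.94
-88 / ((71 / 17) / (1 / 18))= -748 / 639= -1.17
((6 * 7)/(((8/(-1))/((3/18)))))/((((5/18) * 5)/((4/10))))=-63/250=-0.25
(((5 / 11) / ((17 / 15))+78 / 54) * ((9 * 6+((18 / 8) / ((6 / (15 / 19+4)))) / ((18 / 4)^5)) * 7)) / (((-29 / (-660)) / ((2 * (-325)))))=-5708070452812000 / 553111983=-10319918.26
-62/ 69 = -0.90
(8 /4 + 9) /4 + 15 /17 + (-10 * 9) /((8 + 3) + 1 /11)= -18593 /4148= -4.48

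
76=76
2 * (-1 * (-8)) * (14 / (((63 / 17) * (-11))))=-544 / 99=-5.49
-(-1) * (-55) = -55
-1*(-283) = 283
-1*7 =-7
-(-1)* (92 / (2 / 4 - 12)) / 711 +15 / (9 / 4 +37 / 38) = 161716 / 34839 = 4.64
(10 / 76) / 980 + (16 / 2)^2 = 476673 / 7448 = 64.00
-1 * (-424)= 424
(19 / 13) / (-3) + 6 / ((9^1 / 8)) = 63 / 13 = 4.85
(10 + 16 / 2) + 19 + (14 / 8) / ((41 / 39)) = 6341 / 164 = 38.66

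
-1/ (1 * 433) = -1/ 433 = -0.00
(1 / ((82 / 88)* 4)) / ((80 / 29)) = 319 / 3280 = 0.10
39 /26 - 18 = -33 /2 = -16.50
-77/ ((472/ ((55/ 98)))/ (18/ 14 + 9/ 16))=-125235/ 740096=-0.17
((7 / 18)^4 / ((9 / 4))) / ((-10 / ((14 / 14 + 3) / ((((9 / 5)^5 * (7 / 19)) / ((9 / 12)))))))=-4073125 / 9298091736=-0.00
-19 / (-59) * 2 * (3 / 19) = 6 / 59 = 0.10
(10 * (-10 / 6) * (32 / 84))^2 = 40.31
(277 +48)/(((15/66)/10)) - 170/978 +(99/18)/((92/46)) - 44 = 27889775/1956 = 14258.58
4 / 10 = 2 / 5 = 0.40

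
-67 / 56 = -1.20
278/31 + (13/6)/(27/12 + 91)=311888/34689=8.99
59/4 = 14.75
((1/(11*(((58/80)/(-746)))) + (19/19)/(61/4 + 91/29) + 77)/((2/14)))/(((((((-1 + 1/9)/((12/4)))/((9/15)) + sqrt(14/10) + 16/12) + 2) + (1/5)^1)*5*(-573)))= 96672718429/6188701956866 -6361080579*sqrt(35)/6188701956866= 0.01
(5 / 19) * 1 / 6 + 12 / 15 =481 / 570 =0.84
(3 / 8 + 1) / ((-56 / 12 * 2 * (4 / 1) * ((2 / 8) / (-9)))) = 297 / 224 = 1.33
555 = 555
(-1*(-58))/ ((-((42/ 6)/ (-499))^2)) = -14442058/ 49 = -294735.88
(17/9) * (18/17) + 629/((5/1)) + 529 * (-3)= -7296/5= -1459.20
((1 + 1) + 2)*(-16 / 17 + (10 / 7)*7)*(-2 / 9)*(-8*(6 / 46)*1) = 9856 / 1173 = 8.40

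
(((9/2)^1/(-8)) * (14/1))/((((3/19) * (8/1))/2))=-399/32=-12.47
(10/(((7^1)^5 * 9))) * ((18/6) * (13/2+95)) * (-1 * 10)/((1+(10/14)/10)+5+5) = -580/31899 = -0.02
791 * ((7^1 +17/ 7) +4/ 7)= 7910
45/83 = 0.54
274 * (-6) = -1644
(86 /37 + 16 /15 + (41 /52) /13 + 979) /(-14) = -52656601 /750360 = -70.18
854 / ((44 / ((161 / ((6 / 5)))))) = 343735 / 132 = 2604.05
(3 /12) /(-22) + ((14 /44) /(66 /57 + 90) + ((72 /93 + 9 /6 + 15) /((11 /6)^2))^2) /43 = 631860065775 /1047877394476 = 0.60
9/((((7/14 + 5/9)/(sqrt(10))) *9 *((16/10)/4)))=45 *sqrt(10)/19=7.49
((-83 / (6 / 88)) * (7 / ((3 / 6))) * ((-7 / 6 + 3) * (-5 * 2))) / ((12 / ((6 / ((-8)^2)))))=351505 / 144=2441.01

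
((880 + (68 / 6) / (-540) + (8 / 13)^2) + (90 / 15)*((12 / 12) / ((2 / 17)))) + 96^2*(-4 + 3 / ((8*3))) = -4761122123 / 136890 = -34780.64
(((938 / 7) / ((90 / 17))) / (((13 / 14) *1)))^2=254274916 / 342225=743.01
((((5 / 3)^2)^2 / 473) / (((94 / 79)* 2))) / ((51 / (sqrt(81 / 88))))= 49375* sqrt(22) / 1795909104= 0.00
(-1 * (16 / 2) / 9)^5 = -32768 / 59049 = -0.55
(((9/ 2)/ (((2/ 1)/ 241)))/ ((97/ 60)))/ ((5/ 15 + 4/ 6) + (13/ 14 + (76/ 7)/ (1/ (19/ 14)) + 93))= 3188430/ 1042459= 3.06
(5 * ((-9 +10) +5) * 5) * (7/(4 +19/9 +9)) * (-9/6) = -14175/136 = -104.23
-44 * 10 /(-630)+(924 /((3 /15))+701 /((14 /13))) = 664225 /126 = 5271.63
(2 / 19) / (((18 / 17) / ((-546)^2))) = 563108 / 19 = 29637.26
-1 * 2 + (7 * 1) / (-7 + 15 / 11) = -201 / 62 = -3.24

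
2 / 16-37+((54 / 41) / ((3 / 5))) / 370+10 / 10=-435307 / 12136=-35.87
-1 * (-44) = 44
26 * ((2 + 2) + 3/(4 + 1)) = 598/5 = 119.60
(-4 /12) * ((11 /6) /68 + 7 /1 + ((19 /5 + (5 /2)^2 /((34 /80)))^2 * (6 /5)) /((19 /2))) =-828361877 /49419000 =-16.76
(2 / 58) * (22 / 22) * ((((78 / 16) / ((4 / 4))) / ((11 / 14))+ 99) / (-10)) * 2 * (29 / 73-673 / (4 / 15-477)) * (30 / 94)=-6556844259 / 15653381678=-0.42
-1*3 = -3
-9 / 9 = -1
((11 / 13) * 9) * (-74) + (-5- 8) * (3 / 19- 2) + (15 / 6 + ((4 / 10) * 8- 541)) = -2654981 / 2470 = -1074.89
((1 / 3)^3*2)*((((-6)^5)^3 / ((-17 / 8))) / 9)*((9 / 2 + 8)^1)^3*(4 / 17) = 241864704000000 / 289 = 836902089965.40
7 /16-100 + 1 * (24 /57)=-30139 /304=-99.14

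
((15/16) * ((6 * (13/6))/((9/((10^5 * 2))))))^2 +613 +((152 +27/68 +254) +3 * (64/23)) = 1032484389466537/14076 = 73350695472.19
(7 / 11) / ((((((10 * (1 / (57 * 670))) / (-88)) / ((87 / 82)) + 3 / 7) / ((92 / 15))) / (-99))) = -197709141168 / 219285545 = -901.61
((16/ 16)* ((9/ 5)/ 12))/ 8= 3/ 160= 0.02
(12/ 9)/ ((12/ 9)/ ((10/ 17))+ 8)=10/ 77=0.13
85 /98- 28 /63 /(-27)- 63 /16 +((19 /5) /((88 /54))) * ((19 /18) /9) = -29131457 /10478160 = -2.78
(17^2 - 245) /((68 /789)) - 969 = -458.47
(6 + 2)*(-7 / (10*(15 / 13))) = -4.85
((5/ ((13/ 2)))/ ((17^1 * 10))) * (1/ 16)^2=1/ 56576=0.00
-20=-20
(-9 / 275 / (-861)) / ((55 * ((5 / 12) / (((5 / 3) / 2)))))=6 / 4340875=0.00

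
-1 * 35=-35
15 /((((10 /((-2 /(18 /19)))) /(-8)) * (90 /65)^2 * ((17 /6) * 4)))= 3211 /2754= 1.17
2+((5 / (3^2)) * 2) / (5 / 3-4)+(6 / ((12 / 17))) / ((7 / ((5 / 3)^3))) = 2701 / 378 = 7.15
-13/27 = -0.48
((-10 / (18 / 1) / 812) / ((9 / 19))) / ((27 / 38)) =-1805 / 887922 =-0.00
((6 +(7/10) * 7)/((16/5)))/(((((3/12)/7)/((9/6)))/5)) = 11445/16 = 715.31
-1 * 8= -8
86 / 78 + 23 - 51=-1049 / 39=-26.90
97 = 97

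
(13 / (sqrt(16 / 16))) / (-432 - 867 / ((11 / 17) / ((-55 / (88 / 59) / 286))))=-327184 / 6524571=-0.05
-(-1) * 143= 143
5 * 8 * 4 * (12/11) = 1920/11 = 174.55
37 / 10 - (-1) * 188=1917 / 10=191.70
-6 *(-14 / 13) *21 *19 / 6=5586 / 13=429.69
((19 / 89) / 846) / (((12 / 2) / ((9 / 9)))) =19 / 451764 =0.00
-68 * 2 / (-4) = 34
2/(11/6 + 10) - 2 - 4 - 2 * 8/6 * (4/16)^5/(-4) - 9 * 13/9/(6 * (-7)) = -4214543/763392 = -5.52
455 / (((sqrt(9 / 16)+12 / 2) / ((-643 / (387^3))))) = -1170260 / 1564936281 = -0.00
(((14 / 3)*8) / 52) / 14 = 2 / 39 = 0.05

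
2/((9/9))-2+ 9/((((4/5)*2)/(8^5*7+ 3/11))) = 113541255/88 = 1290241.53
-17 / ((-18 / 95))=1615 / 18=89.72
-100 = -100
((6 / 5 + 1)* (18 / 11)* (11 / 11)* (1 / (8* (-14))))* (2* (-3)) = 27 / 140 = 0.19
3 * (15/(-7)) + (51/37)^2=-43398/9583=-4.53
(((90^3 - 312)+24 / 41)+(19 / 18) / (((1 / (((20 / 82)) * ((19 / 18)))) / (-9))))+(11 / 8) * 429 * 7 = 2163270661 / 2952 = 732815.26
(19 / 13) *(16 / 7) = 304 / 91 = 3.34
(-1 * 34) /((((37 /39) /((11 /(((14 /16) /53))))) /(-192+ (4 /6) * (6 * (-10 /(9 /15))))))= 1599714688 /259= 6176504.59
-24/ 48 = -1/ 2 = -0.50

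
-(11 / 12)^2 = -121 / 144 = -0.84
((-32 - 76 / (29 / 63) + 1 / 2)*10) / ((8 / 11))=-2703.30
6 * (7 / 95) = 42 / 95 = 0.44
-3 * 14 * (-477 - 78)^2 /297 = -479150 /11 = -43559.09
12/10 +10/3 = 68/15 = 4.53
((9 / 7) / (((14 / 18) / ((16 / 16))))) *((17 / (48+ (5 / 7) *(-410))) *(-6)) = 4131 / 5999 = 0.69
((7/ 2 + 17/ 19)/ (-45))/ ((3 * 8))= -167/ 41040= -0.00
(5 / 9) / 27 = 5 / 243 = 0.02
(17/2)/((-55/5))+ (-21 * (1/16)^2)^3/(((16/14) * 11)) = -1140915515/1476395008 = -0.77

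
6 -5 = 1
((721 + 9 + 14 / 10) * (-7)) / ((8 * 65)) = -25599 / 2600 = -9.85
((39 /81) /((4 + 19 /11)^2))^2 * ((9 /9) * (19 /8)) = 47012251 /91871268552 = 0.00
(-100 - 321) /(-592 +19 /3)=1263 /1757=0.72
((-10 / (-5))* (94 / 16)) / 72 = 47 / 288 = 0.16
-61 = -61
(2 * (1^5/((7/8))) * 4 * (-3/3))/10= -32/35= -0.91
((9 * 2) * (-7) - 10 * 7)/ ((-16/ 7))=343/ 4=85.75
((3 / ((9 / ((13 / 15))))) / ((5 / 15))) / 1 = 13 / 15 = 0.87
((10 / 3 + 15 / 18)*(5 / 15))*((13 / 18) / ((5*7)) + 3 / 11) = 10165 / 24948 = 0.41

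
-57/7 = -8.14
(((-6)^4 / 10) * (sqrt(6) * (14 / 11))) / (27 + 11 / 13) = 58968 * sqrt(6) / 9955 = 14.51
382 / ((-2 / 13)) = -2483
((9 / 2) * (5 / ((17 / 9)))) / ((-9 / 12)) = -270 / 17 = -15.88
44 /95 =0.46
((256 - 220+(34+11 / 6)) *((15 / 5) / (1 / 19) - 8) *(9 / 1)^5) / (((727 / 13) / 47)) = 253983704247 / 1454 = 174679301.41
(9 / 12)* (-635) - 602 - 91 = -4677 / 4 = -1169.25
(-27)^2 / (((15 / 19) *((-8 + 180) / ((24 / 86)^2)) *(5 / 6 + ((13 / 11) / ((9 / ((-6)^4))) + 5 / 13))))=0.00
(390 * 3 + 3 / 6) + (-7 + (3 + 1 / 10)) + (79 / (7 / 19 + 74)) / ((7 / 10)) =57769253 / 49455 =1168.12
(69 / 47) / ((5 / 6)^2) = 2484 / 1175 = 2.11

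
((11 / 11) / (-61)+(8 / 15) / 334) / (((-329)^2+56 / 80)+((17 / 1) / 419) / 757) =-75489554 / 552228055827939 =-0.00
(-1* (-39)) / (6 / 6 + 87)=39 / 88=0.44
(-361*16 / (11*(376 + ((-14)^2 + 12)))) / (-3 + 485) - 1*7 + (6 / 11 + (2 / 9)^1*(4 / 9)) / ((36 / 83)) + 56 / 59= -76035048253 / 16647235506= -4.57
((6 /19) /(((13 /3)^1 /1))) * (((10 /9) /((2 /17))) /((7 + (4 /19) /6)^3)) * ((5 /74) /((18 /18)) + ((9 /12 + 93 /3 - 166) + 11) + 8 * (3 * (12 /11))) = -0.19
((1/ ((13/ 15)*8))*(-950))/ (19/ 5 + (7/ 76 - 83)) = 676875/ 390793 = 1.73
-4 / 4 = -1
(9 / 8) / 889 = 9 / 7112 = 0.00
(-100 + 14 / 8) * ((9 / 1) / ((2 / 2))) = -3537 / 4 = -884.25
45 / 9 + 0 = 5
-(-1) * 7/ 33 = 7/ 33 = 0.21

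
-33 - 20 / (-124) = -1018 / 31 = -32.84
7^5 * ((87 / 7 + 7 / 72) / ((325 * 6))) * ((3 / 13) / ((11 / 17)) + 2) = 5108081881 / 20077200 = 254.42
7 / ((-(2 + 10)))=-7 / 12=-0.58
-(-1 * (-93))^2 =-8649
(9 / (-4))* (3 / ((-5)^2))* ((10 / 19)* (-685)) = 97.34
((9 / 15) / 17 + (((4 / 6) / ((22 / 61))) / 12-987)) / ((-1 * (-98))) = -10.07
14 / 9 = 1.56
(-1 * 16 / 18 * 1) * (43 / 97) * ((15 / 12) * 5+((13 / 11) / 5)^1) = -122722 / 48015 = -2.56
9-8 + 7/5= 12/5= 2.40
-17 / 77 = -0.22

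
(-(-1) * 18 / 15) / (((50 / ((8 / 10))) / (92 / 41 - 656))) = -321648 / 25625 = -12.55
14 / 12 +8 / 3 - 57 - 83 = -817 / 6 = -136.17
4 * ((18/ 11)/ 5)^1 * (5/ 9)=0.73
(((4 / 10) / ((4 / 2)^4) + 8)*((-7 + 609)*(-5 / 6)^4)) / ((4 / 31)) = 124802125 / 6912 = 18055.86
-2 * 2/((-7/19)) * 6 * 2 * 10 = 9120/7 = 1302.86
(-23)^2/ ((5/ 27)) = 14283/ 5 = 2856.60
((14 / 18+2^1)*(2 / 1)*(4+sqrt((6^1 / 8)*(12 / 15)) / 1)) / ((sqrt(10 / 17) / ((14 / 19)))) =14*sqrt(170)*(sqrt(15)+20) / 171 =25.48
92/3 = 30.67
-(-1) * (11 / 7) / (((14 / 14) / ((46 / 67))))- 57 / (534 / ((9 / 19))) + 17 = 1505041 / 83482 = 18.03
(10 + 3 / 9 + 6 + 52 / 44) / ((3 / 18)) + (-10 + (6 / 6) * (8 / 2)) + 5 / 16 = 17495 / 176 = 99.40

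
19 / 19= 1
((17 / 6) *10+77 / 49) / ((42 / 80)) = 25120 / 441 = 56.96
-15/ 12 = -5/ 4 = -1.25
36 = 36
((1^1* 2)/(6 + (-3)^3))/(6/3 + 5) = -2/147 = -0.01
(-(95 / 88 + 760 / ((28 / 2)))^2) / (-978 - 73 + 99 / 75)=29078775625 / 9957684352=2.92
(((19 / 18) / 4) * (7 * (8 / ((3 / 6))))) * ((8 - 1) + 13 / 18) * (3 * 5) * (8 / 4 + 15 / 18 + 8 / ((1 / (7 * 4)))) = 125804035 / 162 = 776568.12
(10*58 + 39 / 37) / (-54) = -21499 / 1998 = -10.76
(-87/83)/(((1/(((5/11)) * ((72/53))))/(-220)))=142.40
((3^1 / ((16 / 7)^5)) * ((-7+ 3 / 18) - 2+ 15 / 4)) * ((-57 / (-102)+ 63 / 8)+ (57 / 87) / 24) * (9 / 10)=-19244536017 / 10338959360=-1.86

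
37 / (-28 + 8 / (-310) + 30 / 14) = -1085 / 759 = -1.43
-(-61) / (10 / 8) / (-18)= -122 / 45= -2.71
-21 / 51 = -0.41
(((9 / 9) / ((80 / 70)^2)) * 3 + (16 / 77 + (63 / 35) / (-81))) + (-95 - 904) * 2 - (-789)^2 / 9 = -15781443413 / 221760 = -71164.52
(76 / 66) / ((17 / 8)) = 304 / 561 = 0.54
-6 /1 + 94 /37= -128 /37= -3.46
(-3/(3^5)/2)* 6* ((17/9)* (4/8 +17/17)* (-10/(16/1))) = 85/1296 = 0.07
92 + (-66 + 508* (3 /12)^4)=1791 /64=27.98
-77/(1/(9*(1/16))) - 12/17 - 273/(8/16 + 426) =-10361481/232016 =-44.66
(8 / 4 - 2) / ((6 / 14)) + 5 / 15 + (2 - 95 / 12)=-67 / 12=-5.58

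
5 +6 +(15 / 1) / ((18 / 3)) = 27 / 2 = 13.50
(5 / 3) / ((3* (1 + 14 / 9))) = 5 / 23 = 0.22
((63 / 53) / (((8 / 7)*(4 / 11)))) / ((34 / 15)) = 1.26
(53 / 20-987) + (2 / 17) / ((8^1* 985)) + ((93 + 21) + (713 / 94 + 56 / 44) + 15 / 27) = -67079431484 / 77914485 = -860.94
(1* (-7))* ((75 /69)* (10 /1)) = -1750 /23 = -76.09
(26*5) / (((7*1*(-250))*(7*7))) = -13 / 8575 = -0.00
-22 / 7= -3.14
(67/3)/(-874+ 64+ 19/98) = -6566/238083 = -0.03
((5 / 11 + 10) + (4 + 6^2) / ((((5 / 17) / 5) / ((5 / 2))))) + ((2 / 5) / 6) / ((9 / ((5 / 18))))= 9144101 / 5346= 1710.46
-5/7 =-0.71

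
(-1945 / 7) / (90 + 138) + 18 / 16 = -299 / 3192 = -0.09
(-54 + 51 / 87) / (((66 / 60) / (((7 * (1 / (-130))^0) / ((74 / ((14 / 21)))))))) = -3.06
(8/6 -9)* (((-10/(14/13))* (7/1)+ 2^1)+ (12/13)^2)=80523/169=476.47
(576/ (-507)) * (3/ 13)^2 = -0.06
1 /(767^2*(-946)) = -1 /556521394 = -0.00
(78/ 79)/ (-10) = -39/ 395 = -0.10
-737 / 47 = -15.68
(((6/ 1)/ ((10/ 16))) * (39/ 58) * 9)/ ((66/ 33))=4212/ 145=29.05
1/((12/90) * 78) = 5/52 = 0.10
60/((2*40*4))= 3/16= 0.19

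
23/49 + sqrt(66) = 8.59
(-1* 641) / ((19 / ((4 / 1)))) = -2564 / 19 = -134.95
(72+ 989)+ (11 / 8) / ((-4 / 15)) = 33787 / 32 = 1055.84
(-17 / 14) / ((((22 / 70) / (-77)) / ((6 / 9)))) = 595 / 3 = 198.33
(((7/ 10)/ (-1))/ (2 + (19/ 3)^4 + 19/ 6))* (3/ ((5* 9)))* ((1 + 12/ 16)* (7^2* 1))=-64827/ 26147900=-0.00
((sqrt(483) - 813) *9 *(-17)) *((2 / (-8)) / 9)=-13821 / 4+ 17 *sqrt(483) / 4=-3361.85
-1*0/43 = 0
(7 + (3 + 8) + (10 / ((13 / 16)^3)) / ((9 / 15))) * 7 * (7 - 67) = -45281320 / 2197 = -20610.52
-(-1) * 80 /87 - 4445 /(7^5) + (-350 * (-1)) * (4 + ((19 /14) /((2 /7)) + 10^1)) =2741915545 /417774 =6563.16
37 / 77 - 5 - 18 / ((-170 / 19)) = -16413 / 6545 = -2.51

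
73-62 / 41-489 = -17118 / 41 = -417.51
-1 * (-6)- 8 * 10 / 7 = -38 / 7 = -5.43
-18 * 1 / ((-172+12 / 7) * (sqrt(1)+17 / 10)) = 35 / 894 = 0.04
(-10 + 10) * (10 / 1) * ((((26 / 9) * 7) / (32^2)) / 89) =0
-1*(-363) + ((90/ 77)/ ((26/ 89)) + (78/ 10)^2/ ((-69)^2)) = 4858610969/ 13238225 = 367.01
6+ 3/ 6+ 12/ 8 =8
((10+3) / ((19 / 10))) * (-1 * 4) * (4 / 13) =-160 / 19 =-8.42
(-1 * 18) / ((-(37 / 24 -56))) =-432 / 1307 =-0.33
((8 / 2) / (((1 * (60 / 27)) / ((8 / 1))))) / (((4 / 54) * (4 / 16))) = 3888 / 5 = 777.60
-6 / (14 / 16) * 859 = -41232 / 7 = -5890.29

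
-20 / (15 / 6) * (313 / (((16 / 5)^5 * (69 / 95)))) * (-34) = 1579671875 / 4521984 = 349.33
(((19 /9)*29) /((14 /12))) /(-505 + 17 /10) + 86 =9078578 /105693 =85.90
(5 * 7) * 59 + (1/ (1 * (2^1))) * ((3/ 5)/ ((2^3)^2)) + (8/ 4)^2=1324163/ 640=2069.00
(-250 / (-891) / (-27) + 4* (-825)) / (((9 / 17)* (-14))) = 674800975 / 1515591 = 445.24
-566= -566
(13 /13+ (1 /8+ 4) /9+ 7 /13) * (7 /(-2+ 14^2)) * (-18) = -1.30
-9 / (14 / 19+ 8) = -171 / 166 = -1.03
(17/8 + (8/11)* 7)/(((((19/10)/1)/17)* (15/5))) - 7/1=14.52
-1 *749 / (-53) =749 / 53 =14.13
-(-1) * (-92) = -92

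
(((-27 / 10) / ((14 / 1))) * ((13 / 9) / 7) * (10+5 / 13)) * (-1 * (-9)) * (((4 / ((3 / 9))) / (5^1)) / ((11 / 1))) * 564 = -457.69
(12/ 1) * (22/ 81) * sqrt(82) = 88 * sqrt(82)/ 27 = 29.51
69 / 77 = 0.90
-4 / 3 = -1.33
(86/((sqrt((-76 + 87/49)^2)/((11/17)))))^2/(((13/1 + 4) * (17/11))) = 23635626476/1104796494649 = 0.02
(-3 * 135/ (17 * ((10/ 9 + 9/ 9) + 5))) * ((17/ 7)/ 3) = -1215/ 448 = -2.71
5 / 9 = 0.56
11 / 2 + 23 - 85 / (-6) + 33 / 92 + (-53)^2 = 787159 / 276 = 2852.03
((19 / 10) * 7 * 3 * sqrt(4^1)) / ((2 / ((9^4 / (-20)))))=-2617839 / 200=-13089.20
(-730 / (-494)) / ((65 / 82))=5986 / 3211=1.86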